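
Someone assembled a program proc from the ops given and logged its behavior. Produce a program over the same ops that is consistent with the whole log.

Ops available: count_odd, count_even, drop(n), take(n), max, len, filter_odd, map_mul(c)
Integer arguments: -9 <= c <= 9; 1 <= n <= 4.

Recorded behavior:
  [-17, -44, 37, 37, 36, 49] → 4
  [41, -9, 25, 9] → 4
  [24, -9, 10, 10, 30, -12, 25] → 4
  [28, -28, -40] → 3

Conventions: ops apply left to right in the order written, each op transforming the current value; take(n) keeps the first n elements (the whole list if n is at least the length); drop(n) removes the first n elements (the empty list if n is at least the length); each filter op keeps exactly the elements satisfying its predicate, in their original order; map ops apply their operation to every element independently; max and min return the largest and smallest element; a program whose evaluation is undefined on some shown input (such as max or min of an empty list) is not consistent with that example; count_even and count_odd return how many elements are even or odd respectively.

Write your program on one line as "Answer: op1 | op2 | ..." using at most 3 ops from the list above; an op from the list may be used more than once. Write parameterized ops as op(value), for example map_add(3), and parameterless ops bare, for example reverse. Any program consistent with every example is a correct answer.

take(4) | len

Check, running the answer program on each example:
  [-17, -44, 37, 37, 36, 49] -> [-17, -44, 37, 37] -> 4
  [41, -9, 25, 9] -> [41, -9, 25, 9] -> 4
  [24, -9, 10, 10, 30, -12, 25] -> [24, -9, 10, 10] -> 4
  [28, -28, -40] -> [28, -28, -40] -> 3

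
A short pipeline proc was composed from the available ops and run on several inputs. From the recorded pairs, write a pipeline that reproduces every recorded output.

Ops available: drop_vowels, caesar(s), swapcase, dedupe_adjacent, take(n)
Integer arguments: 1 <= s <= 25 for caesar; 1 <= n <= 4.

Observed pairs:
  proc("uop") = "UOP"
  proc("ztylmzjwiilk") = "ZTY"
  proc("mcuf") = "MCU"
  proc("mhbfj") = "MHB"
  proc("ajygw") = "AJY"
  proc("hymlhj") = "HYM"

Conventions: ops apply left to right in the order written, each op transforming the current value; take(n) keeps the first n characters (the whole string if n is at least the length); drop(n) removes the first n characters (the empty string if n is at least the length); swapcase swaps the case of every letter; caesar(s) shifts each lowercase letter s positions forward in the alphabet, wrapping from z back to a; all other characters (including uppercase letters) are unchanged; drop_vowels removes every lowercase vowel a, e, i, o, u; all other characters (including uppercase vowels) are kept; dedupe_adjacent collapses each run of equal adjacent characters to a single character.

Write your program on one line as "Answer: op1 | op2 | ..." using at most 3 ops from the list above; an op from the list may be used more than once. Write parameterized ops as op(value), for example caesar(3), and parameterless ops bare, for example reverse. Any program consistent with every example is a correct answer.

swapcase | take(3)

Check, running the answer program on each example:
  "uop" -> "UOP" -> "UOP"
  "ztylmzjwiilk" -> "ZTYLMZJWIILK" -> "ZTY"
  "mcuf" -> "MCUF" -> "MCU"
  "mhbfj" -> "MHBFJ" -> "MHB"
  "ajygw" -> "AJYGW" -> "AJY"
  "hymlhj" -> "HYMLHJ" -> "HYM"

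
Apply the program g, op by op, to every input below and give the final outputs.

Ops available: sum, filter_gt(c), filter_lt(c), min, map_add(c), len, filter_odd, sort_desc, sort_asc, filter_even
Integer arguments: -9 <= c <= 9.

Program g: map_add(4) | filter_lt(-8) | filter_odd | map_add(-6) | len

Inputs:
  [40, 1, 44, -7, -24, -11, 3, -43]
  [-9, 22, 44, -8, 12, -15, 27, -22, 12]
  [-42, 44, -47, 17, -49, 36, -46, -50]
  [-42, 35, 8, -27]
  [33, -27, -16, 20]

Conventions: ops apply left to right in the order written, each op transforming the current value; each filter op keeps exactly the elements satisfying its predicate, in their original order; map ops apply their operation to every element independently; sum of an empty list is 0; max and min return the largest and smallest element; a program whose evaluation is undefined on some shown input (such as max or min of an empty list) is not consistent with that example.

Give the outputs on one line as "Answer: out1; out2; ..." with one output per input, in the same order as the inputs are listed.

1; 1; 2; 1; 1

Execution, op by op:
  [40, 1, 44, -7, -24, -11, 3, -43] -> [44, 5, 48, -3, -20, -7, 7, -39] -> [-20, -39] -> [-39] -> [-45] -> 1
  [-9, 22, 44, -8, 12, -15, 27, -22, 12] -> [-5, 26, 48, -4, 16, -11, 31, -18, 16] -> [-11, -18] -> [-11] -> [-17] -> 1
  [-42, 44, -47, 17, -49, 36, -46, -50] -> [-38, 48, -43, 21, -45, 40, -42, -46] -> [-38, -43, -45, -42, -46] -> [-43, -45] -> [-49, -51] -> 2
  [-42, 35, 8, -27] -> [-38, 39, 12, -23] -> [-38, -23] -> [-23] -> [-29] -> 1
  [33, -27, -16, 20] -> [37, -23, -12, 24] -> [-23, -12] -> [-23] -> [-29] -> 1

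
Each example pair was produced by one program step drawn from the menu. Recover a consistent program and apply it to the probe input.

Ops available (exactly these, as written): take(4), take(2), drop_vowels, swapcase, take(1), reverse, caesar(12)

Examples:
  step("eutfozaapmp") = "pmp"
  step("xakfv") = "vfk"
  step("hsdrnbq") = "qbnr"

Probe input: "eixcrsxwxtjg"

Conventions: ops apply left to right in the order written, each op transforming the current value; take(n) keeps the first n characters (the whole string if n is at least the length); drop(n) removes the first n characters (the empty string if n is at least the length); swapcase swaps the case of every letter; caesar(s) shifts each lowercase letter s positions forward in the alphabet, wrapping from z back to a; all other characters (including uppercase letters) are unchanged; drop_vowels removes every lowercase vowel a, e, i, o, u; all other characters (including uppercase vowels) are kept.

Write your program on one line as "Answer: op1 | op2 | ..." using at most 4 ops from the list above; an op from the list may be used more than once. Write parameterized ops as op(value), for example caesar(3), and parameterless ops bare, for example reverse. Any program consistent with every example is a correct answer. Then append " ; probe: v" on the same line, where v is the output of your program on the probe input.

reverse | take(4) | drop_vowels ; probe: "gjtx"

Check, running the answer program on each example:
  "eutfozaapmp" -> "pmpaazoftue" -> "pmpa" -> "pmp"
  "xakfv" -> "vfkax" -> "vfka" -> "vfk"
  "hsdrnbq" -> "qbnrdsh" -> "qbnr" -> "qbnr"
  probe: "eixcrsxwxtjg" -> "gjtxwxsrcxie" -> "gjtx" -> "gjtx"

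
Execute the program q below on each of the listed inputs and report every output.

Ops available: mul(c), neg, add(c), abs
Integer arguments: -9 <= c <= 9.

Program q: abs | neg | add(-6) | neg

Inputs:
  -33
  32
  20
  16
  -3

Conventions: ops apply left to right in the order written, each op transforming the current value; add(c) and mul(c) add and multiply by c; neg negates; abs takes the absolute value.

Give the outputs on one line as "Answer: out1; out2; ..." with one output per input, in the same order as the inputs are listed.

39; 38; 26; 22; 9

Execution, op by op:
  -33 -> 33 -> -33 -> -39 -> 39
  32 -> 32 -> -32 -> -38 -> 38
  20 -> 20 -> -20 -> -26 -> 26
  16 -> 16 -> -16 -> -22 -> 22
  -3 -> 3 -> -3 -> -9 -> 9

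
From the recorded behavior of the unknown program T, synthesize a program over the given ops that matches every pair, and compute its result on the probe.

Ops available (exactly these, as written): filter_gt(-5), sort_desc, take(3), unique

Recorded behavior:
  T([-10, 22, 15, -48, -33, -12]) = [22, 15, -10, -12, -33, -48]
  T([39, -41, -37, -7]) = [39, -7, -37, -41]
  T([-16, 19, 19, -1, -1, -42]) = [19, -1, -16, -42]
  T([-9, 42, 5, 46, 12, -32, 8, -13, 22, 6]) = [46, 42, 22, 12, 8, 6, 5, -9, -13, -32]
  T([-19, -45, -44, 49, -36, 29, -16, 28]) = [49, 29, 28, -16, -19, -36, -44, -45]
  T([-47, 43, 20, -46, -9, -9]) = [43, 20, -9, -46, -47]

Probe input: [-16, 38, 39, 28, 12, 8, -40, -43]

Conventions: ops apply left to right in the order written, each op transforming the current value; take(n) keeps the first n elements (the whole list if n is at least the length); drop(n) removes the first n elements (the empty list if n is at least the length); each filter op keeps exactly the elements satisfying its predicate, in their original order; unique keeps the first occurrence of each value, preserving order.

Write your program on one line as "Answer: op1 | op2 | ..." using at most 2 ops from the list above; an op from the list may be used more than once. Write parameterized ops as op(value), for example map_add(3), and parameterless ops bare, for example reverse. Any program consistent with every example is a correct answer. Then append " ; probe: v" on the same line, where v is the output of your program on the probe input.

unique | sort_desc ; probe: [39, 38, 28, 12, 8, -16, -40, -43]

Check, running the answer program on each example:
  [-10, 22, 15, -48, -33, -12] -> [-10, 22, 15, -48, -33, -12] -> [22, 15, -10, -12, -33, -48]
  [39, -41, -37, -7] -> [39, -41, -37, -7] -> [39, -7, -37, -41]
  [-16, 19, 19, -1, -1, -42] -> [-16, 19, -1, -42] -> [19, -1, -16, -42]
  [-9, 42, 5, 46, 12, -32, 8, -13, 22, 6] -> [-9, 42, 5, 46, 12, -32, 8, -13, 22, 6] -> [46, 42, 22, 12, 8, 6, 5, -9, -13, -32]
  [-19, -45, -44, 49, -36, 29, -16, 28] -> [-19, -45, -44, 49, -36, 29, -16, 28] -> [49, 29, 28, -16, -19, -36, -44, -45]
  [-47, 43, 20, -46, -9, -9] -> [-47, 43, 20, -46, -9] -> [43, 20, -9, -46, -47]
  probe: [-16, 38, 39, 28, 12, 8, -40, -43] -> [-16, 38, 39, 28, 12, 8, -40, -43] -> [39, 38, 28, 12, 8, -16, -40, -43]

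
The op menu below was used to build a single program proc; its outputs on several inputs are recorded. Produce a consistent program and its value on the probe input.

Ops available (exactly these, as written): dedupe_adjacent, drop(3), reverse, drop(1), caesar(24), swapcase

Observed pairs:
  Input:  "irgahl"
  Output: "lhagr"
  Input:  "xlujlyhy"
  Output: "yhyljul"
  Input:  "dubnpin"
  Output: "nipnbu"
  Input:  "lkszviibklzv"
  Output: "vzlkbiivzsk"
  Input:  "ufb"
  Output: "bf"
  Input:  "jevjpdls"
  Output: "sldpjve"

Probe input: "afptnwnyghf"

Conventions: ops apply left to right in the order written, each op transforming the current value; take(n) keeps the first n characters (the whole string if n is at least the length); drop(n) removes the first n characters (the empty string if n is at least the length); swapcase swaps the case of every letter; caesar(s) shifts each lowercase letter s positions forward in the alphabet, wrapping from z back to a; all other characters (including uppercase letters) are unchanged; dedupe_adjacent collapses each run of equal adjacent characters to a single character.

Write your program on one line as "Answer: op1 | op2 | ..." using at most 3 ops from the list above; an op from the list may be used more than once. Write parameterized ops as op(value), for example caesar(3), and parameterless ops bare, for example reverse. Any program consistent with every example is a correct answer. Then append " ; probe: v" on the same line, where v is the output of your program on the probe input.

drop(1) | reverse ; probe: "fhgynwntpf"

Check, running the answer program on each example:
  "irgahl" -> "rgahl" -> "lhagr"
  "xlujlyhy" -> "lujlyhy" -> "yhyljul"
  "dubnpin" -> "ubnpin" -> "nipnbu"
  "lkszviibklzv" -> "kszviibklzv" -> "vzlkbiivzsk"
  "ufb" -> "fb" -> "bf"
  "jevjpdls" -> "evjpdls" -> "sldpjve"
  probe: "afptnwnyghf" -> "fptnwnyghf" -> "fhgynwntpf"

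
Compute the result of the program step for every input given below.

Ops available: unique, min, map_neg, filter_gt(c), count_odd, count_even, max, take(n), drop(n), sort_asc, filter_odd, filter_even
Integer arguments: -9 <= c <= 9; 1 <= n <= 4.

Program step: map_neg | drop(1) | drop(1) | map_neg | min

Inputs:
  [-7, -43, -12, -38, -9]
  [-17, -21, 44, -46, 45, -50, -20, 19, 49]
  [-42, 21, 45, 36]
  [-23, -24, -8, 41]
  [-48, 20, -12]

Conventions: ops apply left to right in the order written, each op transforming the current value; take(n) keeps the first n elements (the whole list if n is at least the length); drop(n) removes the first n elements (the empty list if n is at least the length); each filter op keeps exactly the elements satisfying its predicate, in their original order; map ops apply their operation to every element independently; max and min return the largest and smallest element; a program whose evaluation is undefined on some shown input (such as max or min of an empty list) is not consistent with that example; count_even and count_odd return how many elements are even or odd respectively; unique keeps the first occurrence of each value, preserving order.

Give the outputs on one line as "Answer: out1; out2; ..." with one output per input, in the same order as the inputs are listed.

-38; -50; 36; -8; -12

Execution, op by op:
  [-7, -43, -12, -38, -9] -> [7, 43, 12, 38, 9] -> [43, 12, 38, 9] -> [12, 38, 9] -> [-12, -38, -9] -> -38
  [-17, -21, 44, -46, 45, -50, -20, 19, 49] -> [17, 21, -44, 46, -45, 50, 20, -19, -49] -> [21, -44, 46, -45, 50, 20, -19, -49] -> [-44, 46, -45, 50, 20, -19, -49] -> [44, -46, 45, -50, -20, 19, 49] -> -50
  [-42, 21, 45, 36] -> [42, -21, -45, -36] -> [-21, -45, -36] -> [-45, -36] -> [45, 36] -> 36
  [-23, -24, -8, 41] -> [23, 24, 8, -41] -> [24, 8, -41] -> [8, -41] -> [-8, 41] -> -8
  [-48, 20, -12] -> [48, -20, 12] -> [-20, 12] -> [12] -> [-12] -> -12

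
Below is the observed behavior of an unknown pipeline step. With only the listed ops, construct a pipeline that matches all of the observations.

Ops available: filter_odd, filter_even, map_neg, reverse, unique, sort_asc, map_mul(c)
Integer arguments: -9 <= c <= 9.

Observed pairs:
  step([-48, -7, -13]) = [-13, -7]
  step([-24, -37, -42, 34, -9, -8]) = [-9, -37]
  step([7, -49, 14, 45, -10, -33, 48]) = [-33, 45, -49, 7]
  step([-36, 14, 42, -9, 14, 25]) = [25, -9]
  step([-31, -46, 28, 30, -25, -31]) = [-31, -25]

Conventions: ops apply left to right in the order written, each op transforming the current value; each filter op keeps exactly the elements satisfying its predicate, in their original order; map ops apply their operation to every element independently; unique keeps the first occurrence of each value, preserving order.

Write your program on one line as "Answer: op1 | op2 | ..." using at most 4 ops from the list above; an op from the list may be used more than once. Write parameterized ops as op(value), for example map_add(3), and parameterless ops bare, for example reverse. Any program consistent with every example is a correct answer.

filter_odd | reverse | unique

Check, running the answer program on each example:
  [-48, -7, -13] -> [-7, -13] -> [-13, -7] -> [-13, -7]
  [-24, -37, -42, 34, -9, -8] -> [-37, -9] -> [-9, -37] -> [-9, -37]
  [7, -49, 14, 45, -10, -33, 48] -> [7, -49, 45, -33] -> [-33, 45, -49, 7] -> [-33, 45, -49, 7]
  [-36, 14, 42, -9, 14, 25] -> [-9, 25] -> [25, -9] -> [25, -9]
  [-31, -46, 28, 30, -25, -31] -> [-31, -25, -31] -> [-31, -25, -31] -> [-31, -25]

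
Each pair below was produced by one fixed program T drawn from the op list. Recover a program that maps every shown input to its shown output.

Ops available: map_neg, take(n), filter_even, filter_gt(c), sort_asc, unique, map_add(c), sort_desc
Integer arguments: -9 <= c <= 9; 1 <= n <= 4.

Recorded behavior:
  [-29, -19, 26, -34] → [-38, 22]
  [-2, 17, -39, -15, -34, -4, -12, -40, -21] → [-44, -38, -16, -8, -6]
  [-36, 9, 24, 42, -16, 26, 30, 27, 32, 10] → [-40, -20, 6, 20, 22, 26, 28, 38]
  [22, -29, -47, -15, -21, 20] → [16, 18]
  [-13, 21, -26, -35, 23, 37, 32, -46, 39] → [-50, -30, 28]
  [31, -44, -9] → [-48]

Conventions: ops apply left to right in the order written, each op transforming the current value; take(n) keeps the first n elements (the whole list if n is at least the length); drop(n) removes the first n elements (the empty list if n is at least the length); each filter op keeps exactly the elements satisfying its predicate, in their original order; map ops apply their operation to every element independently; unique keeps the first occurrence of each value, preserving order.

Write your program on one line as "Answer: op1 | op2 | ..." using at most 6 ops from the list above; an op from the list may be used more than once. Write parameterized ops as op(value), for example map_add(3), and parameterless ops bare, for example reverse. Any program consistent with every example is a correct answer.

map_add(-2) | map_neg | sort_desc | filter_even | map_add(2) | map_neg

Check, running the answer program on each example:
  [-29, -19, 26, -34] -> [-31, -21, 24, -36] -> [31, 21, -24, 36] -> [36, 31, 21, -24] -> [36, -24] -> [38, -22] -> [-38, 22]
  [-2, 17, -39, -15, -34, -4, -12, -40, -21] -> [-4, 15, -41, -17, -36, -6, -14, -42, -23] -> [4, -15, 41, 17, 36, 6, 14, 42, 23] -> [42, 41, 36, 23, 17, 14, 6, 4, -15] -> [42, 36, 14, 6, 4] -> [44, 38, 16, 8, 6] -> [-44, -38, -16, -8, -6]
  [-36, 9, 24, 42, -16, 26, 30, 27, 32, 10] -> [-38, 7, 22, 40, -18, 24, 28, 25, 30, 8] -> [38, -7, -22, -40, 18, -24, -28, -25, -30, -8] -> [38, 18, -7, -8, -22, -24, -25, -28, -30, -40] -> [38, 18, -8, -22, -24, -28, -30, -40] -> [40, 20, -6, -20, -22, -26, -28, -38] -> [-40, -20, 6, 20, 22, 26, 28, 38]
  [22, -29, -47, -15, -21, 20] -> [20, -31, -49, -17, -23, 18] -> [-20, 31, 49, 17, 23, -18] -> [49, 31, 23, 17, -18, -20] -> [-18, -20] -> [-16, -18] -> [16, 18]
  [-13, 21, -26, -35, 23, 37, 32, -46, 39] -> [-15, 19, -28, -37, 21, 35, 30, -48, 37] -> [15, -19, 28, 37, -21, -35, -30, 48, -37] -> [48, 37, 28, 15, -19, -21, -30, -35, -37] -> [48, 28, -30] -> [50, 30, -28] -> [-50, -30, 28]
  [31, -44, -9] -> [29, -46, -11] -> [-29, 46, 11] -> [46, 11, -29] -> [46] -> [48] -> [-48]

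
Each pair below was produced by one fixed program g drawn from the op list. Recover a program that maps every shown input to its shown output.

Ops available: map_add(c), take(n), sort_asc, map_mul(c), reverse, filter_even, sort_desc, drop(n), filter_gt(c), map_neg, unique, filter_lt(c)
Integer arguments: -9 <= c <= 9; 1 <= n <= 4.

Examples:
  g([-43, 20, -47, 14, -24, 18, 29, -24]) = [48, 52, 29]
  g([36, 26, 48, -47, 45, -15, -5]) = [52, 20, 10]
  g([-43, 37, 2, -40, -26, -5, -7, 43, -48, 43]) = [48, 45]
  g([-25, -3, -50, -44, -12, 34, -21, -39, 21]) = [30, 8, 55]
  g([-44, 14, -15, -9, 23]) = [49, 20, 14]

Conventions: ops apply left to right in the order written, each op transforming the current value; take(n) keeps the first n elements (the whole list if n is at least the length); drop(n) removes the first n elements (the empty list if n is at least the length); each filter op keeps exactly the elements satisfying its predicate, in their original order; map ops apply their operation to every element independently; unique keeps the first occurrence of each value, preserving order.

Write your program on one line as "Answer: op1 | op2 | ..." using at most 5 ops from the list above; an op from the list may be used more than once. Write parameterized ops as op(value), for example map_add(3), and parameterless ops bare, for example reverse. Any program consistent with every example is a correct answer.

map_neg | map_add(5) | filter_gt(-4) | take(3) | filter_gt(7)

Check, running the answer program on each example:
  [-43, 20, -47, 14, -24, 18, 29, -24] -> [43, -20, 47, -14, 24, -18, -29, 24] -> [48, -15, 52, -9, 29, -13, -24, 29] -> [48, 52, 29, 29] -> [48, 52, 29] -> [48, 52, 29]
  [36, 26, 48, -47, 45, -15, -5] -> [-36, -26, -48, 47, -45, 15, 5] -> [-31, -21, -43, 52, -40, 20, 10] -> [52, 20, 10] -> [52, 20, 10] -> [52, 20, 10]
  [-43, 37, 2, -40, -26, -5, -7, 43, -48, 43] -> [43, -37, -2, 40, 26, 5, 7, -43, 48, -43] -> [48, -32, 3, 45, 31, 10, 12, -38, 53, -38] -> [48, 3, 45, 31, 10, 12, 53] -> [48, 3, 45] -> [48, 45]
  [-25, -3, -50, -44, -12, 34, -21, -39, 21] -> [25, 3, 50, 44, 12, -34, 21, 39, -21] -> [30, 8, 55, 49, 17, -29, 26, 44, -16] -> [30, 8, 55, 49, 17, 26, 44] -> [30, 8, 55] -> [30, 8, 55]
  [-44, 14, -15, -9, 23] -> [44, -14, 15, 9, -23] -> [49, -9, 20, 14, -18] -> [49, 20, 14] -> [49, 20, 14] -> [49, 20, 14]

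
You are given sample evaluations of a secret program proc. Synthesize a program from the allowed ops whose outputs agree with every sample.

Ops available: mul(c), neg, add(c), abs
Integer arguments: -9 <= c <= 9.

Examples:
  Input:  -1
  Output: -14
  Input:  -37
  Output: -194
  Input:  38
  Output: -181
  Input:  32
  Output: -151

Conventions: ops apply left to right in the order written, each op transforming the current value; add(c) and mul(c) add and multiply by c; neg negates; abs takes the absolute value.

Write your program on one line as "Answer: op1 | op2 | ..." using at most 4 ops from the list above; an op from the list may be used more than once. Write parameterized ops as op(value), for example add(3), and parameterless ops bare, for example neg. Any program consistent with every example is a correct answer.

mul(5) | add(-9) | abs | neg

Check, running the answer program on each example:
  -1 -> -5 -> -14 -> 14 -> -14
  -37 -> -185 -> -194 -> 194 -> -194
  38 -> 190 -> 181 -> 181 -> -181
  32 -> 160 -> 151 -> 151 -> -151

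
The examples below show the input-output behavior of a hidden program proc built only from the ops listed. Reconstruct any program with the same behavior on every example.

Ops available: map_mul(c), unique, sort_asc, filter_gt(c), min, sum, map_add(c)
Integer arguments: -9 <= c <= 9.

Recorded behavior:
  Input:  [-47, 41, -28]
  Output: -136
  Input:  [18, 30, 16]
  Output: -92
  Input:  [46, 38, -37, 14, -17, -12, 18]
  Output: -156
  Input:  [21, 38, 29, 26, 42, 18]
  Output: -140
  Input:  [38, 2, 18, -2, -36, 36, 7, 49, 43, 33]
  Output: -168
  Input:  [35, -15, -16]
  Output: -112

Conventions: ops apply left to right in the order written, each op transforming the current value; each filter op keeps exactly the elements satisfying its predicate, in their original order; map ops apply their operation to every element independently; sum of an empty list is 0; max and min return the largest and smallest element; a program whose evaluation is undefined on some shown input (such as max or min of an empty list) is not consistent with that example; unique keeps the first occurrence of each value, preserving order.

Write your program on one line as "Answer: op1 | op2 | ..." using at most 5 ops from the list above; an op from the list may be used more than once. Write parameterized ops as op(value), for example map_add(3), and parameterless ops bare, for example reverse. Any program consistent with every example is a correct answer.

map_add(-9) | map_mul(-4) | map_add(-8) | min

Check, running the answer program on each example:
  [-47, 41, -28] -> [-56, 32, -37] -> [224, -128, 148] -> [216, -136, 140] -> -136
  [18, 30, 16] -> [9, 21, 7] -> [-36, -84, -28] -> [-44, -92, -36] -> -92
  [46, 38, -37, 14, -17, -12, 18] -> [37, 29, -46, 5, -26, -21, 9] -> [-148, -116, 184, -20, 104, 84, -36] -> [-156, -124, 176, -28, 96, 76, -44] -> -156
  [21, 38, 29, 26, 42, 18] -> [12, 29, 20, 17, 33, 9] -> [-48, -116, -80, -68, -132, -36] -> [-56, -124, -88, -76, -140, -44] -> -140
  [38, 2, 18, -2, -36, 36, 7, 49, 43, 33] -> [29, -7, 9, -11, -45, 27, -2, 40, 34, 24] -> [-116, 28, -36, 44, 180, -108, 8, -160, -136, -96] -> [-124, 20, -44, 36, 172, -116, 0, -168, -144, -104] -> -168
  [35, -15, -16] -> [26, -24, -25] -> [-104, 96, 100] -> [-112, 88, 92] -> -112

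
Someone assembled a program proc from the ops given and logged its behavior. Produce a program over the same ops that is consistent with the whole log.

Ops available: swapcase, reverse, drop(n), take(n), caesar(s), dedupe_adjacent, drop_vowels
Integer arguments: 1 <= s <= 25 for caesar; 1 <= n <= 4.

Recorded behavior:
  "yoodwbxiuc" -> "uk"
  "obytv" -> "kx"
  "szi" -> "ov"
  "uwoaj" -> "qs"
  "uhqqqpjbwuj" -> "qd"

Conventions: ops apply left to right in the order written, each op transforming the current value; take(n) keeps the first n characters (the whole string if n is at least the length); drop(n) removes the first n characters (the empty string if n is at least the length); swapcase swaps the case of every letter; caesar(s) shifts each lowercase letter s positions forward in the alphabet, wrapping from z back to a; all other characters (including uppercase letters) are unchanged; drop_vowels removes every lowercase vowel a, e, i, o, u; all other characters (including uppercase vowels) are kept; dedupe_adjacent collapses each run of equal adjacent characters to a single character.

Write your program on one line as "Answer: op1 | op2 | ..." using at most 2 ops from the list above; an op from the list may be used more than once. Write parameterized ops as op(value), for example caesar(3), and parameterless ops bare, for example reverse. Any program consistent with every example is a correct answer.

caesar(22) | take(2)

Check, running the answer program on each example:
  "yoodwbxiuc" -> "ukkzsxteqy" -> "uk"
  "obytv" -> "kxupr" -> "kx"
  "szi" -> "ove" -> "ov"
  "uwoaj" -> "qskwf" -> "qs"
  "uhqqqpjbwuj" -> "qdmmmlfxsqf" -> "qd"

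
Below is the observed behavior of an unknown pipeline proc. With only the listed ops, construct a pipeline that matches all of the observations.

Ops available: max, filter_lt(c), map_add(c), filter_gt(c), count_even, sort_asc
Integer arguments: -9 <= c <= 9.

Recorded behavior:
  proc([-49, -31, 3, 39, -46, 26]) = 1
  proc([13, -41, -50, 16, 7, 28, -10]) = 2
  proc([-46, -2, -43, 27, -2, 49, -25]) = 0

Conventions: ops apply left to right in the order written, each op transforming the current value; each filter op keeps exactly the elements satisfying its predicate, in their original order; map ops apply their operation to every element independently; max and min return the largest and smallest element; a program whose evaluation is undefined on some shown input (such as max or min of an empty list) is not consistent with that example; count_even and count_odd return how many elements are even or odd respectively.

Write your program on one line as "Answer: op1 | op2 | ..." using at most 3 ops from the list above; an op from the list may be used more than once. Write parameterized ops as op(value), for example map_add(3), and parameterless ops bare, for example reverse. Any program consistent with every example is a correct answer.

map_add(-6) | filter_gt(-3) | count_even

Check, running the answer program on each example:
  [-49, -31, 3, 39, -46, 26] -> [-55, -37, -3, 33, -52, 20] -> [33, 20] -> 1
  [13, -41, -50, 16, 7, 28, -10] -> [7, -47, -56, 10, 1, 22, -16] -> [7, 10, 1, 22] -> 2
  [-46, -2, -43, 27, -2, 49, -25] -> [-52, -8, -49, 21, -8, 43, -31] -> [21, 43] -> 0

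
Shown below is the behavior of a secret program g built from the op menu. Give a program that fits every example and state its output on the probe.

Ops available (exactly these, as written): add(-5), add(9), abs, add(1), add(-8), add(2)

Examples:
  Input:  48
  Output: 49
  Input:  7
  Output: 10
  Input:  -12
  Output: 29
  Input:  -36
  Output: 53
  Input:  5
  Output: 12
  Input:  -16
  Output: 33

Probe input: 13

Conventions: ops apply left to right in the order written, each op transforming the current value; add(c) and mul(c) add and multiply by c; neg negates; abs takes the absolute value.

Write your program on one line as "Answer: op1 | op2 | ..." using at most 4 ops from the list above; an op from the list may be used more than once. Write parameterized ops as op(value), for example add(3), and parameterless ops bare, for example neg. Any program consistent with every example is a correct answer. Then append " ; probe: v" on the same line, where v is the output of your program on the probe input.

add(-8) | abs | add(9) ; probe: 14

Check, running the answer program on each example:
  48 -> 40 -> 40 -> 49
  7 -> -1 -> 1 -> 10
  -12 -> -20 -> 20 -> 29
  -36 -> -44 -> 44 -> 53
  5 -> -3 -> 3 -> 12
  -16 -> -24 -> 24 -> 33
  probe: 13 -> 5 -> 5 -> 14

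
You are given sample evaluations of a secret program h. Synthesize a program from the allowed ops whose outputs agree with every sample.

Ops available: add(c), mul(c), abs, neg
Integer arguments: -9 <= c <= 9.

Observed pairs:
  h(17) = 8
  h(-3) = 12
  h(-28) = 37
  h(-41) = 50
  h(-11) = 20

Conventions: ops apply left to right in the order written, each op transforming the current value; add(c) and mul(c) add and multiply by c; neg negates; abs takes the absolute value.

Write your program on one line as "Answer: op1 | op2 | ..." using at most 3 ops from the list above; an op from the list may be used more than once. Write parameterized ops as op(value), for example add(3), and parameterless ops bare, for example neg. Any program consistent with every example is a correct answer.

add(-9) | neg | abs

Check, running the answer program on each example:
  17 -> 8 -> -8 -> 8
  -3 -> -12 -> 12 -> 12
  -28 -> -37 -> 37 -> 37
  -41 -> -50 -> 50 -> 50
  -11 -> -20 -> 20 -> 20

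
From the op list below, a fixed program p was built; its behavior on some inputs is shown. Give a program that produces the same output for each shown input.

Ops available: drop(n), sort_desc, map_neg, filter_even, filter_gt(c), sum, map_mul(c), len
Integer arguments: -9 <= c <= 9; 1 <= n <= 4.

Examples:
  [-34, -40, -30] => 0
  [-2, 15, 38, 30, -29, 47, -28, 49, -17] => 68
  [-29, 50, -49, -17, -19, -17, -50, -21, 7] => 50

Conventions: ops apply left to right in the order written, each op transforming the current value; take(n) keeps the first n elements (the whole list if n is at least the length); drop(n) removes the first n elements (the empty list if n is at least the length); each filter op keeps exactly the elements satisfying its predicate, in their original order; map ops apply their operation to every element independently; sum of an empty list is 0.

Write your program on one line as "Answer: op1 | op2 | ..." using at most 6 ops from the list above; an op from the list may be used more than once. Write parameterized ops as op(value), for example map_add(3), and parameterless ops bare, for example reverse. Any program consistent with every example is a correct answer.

filter_gt(3) | map_neg | filter_even | map_neg | sum

Check, running the answer program on each example:
  [-34, -40, -30] -> [] -> [] -> [] -> [] -> 0
  [-2, 15, 38, 30, -29, 47, -28, 49, -17] -> [15, 38, 30, 47, 49] -> [-15, -38, -30, -47, -49] -> [-38, -30] -> [38, 30] -> 68
  [-29, 50, -49, -17, -19, -17, -50, -21, 7] -> [50, 7] -> [-50, -7] -> [-50] -> [50] -> 50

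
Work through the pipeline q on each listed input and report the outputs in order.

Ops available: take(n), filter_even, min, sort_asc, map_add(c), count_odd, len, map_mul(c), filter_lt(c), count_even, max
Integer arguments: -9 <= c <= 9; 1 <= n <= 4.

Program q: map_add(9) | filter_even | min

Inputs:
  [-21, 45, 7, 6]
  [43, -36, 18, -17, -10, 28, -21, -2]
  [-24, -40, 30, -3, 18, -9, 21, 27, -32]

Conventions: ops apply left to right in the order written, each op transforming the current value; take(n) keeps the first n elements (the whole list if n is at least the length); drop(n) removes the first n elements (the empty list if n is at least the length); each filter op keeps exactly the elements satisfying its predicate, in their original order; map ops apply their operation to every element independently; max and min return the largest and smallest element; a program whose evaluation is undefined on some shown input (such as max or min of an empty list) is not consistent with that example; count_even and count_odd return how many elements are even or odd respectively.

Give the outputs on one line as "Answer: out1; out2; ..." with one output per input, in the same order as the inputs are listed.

Execution, op by op:
  [-21, 45, 7, 6] -> [-12, 54, 16, 15] -> [-12, 54, 16] -> -12
  [43, -36, 18, -17, -10, 28, -21, -2] -> [52, -27, 27, -8, -1, 37, -12, 7] -> [52, -8, -12] -> -12
  [-24, -40, 30, -3, 18, -9, 21, 27, -32] -> [-15, -31, 39, 6, 27, 0, 30, 36, -23] -> [6, 0, 30, 36] -> 0

-12; -12; 0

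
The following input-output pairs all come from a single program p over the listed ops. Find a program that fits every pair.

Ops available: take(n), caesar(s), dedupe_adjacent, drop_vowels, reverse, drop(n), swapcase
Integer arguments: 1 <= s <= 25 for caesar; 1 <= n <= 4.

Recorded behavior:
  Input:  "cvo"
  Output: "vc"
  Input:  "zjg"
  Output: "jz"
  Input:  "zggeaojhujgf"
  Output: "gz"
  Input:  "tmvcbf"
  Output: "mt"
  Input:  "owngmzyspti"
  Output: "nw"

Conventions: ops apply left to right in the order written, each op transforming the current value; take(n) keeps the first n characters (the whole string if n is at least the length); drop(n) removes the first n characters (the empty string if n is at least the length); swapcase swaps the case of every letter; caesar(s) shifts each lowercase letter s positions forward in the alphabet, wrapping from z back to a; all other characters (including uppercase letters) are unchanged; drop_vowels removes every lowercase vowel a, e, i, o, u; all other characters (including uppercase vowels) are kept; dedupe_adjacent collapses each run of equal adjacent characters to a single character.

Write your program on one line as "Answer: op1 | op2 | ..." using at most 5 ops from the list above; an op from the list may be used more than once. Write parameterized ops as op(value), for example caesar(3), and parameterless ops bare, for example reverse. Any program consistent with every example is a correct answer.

take(4) | drop_vowels | take(2) | reverse

Check, running the answer program on each example:
  "cvo" -> "cvo" -> "cv" -> "cv" -> "vc"
  "zjg" -> "zjg" -> "zjg" -> "zj" -> "jz"
  "zggeaojhujgf" -> "zgge" -> "zgg" -> "zg" -> "gz"
  "tmvcbf" -> "tmvc" -> "tmvc" -> "tm" -> "mt"
  "owngmzyspti" -> "owng" -> "wng" -> "wn" -> "nw"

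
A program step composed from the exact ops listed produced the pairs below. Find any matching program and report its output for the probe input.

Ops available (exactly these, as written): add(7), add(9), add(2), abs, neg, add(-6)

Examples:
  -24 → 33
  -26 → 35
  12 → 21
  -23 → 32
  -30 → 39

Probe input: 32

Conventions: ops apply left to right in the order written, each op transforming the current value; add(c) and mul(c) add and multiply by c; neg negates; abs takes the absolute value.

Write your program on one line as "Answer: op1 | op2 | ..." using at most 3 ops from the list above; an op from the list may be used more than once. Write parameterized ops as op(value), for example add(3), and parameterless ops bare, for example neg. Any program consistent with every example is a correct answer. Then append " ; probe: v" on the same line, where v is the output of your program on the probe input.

abs | add(2) | add(7) ; probe: 41

Check, running the answer program on each example:
  -24 -> 24 -> 26 -> 33
  -26 -> 26 -> 28 -> 35
  12 -> 12 -> 14 -> 21
  -23 -> 23 -> 25 -> 32
  -30 -> 30 -> 32 -> 39
  probe: 32 -> 32 -> 34 -> 41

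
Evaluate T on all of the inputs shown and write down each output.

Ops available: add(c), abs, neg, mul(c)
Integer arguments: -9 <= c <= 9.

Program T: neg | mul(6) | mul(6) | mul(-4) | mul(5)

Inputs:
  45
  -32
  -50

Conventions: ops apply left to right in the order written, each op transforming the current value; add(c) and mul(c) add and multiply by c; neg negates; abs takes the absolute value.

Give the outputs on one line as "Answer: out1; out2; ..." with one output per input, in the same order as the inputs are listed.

Execution, op by op:
  45 -> -45 -> -270 -> -1620 -> 6480 -> 32400
  -32 -> 32 -> 192 -> 1152 -> -4608 -> -23040
  -50 -> 50 -> 300 -> 1800 -> -7200 -> -36000

32400; -23040; -36000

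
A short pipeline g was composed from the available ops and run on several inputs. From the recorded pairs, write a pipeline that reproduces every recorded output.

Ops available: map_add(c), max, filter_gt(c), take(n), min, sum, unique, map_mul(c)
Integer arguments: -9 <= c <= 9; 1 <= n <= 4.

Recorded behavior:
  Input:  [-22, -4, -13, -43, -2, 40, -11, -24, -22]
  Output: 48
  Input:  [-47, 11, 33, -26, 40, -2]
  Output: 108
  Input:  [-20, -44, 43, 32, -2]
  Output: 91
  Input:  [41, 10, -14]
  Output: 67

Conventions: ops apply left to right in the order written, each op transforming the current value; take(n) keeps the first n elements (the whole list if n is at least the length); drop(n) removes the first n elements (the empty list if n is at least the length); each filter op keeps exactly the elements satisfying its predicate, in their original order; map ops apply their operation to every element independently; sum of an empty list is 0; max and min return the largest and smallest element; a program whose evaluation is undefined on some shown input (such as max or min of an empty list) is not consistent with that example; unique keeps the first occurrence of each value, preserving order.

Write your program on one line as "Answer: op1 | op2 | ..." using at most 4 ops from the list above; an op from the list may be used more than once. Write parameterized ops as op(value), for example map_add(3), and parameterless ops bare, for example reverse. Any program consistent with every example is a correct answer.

filter_gt(5) | map_add(8) | sum

Check, running the answer program on each example:
  [-22, -4, -13, -43, -2, 40, -11, -24, -22] -> [40] -> [48] -> 48
  [-47, 11, 33, -26, 40, -2] -> [11, 33, 40] -> [19, 41, 48] -> 108
  [-20, -44, 43, 32, -2] -> [43, 32] -> [51, 40] -> 91
  [41, 10, -14] -> [41, 10] -> [49, 18] -> 67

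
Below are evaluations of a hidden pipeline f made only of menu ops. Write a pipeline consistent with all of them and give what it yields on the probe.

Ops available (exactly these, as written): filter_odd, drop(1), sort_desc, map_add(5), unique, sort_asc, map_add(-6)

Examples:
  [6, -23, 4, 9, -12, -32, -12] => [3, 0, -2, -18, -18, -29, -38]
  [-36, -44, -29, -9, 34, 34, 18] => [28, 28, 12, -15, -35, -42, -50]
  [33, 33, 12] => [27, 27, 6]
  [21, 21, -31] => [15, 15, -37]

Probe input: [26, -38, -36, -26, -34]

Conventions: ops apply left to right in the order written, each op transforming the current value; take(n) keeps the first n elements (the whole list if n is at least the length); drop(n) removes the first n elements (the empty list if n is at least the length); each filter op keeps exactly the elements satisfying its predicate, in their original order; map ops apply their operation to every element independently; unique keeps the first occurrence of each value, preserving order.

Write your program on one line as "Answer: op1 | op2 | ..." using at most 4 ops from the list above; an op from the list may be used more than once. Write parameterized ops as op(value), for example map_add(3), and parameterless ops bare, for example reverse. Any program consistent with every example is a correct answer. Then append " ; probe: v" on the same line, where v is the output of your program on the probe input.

map_add(-6) | sort_asc | sort_desc ; probe: [20, -32, -40, -42, -44]

Check, running the answer program on each example:
  [6, -23, 4, 9, -12, -32, -12] -> [0, -29, -2, 3, -18, -38, -18] -> [-38, -29, -18, -18, -2, 0, 3] -> [3, 0, -2, -18, -18, -29, -38]
  [-36, -44, -29, -9, 34, 34, 18] -> [-42, -50, -35, -15, 28, 28, 12] -> [-50, -42, -35, -15, 12, 28, 28] -> [28, 28, 12, -15, -35, -42, -50]
  [33, 33, 12] -> [27, 27, 6] -> [6, 27, 27] -> [27, 27, 6]
  [21, 21, -31] -> [15, 15, -37] -> [-37, 15, 15] -> [15, 15, -37]
  probe: [26, -38, -36, -26, -34] -> [20, -44, -42, -32, -40] -> [-44, -42, -40, -32, 20] -> [20, -32, -40, -42, -44]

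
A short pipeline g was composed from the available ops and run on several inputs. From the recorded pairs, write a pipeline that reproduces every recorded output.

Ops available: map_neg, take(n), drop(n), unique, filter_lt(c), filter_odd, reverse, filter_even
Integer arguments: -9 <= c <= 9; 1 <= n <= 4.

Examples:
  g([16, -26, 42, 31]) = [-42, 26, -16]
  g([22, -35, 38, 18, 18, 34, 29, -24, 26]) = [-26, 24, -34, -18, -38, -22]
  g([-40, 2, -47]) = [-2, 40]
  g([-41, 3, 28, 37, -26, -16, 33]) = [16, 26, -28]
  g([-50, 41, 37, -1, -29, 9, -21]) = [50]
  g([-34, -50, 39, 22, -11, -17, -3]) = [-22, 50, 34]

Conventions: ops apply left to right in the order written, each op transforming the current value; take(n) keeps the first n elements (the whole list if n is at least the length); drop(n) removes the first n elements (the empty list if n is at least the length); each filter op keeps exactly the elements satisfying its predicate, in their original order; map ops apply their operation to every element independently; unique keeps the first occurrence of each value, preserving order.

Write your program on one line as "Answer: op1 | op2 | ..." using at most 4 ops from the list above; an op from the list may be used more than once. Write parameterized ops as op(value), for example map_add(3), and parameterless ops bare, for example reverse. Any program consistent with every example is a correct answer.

unique | filter_even | map_neg | reverse

Check, running the answer program on each example:
  [16, -26, 42, 31] -> [16, -26, 42, 31] -> [16, -26, 42] -> [-16, 26, -42] -> [-42, 26, -16]
  [22, -35, 38, 18, 18, 34, 29, -24, 26] -> [22, -35, 38, 18, 34, 29, -24, 26] -> [22, 38, 18, 34, -24, 26] -> [-22, -38, -18, -34, 24, -26] -> [-26, 24, -34, -18, -38, -22]
  [-40, 2, -47] -> [-40, 2, -47] -> [-40, 2] -> [40, -2] -> [-2, 40]
  [-41, 3, 28, 37, -26, -16, 33] -> [-41, 3, 28, 37, -26, -16, 33] -> [28, -26, -16] -> [-28, 26, 16] -> [16, 26, -28]
  [-50, 41, 37, -1, -29, 9, -21] -> [-50, 41, 37, -1, -29, 9, -21] -> [-50] -> [50] -> [50]
  [-34, -50, 39, 22, -11, -17, -3] -> [-34, -50, 39, 22, -11, -17, -3] -> [-34, -50, 22] -> [34, 50, -22] -> [-22, 50, 34]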